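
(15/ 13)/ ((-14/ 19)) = -285/ 182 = -1.57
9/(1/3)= 27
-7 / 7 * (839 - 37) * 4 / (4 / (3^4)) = -64962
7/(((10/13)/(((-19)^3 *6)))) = -1872507/5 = -374501.40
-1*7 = -7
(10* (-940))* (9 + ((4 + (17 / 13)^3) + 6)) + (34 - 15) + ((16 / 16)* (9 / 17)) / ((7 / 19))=-52184058496 / 261443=-199600.14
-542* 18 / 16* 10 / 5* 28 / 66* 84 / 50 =-239022 / 275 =-869.17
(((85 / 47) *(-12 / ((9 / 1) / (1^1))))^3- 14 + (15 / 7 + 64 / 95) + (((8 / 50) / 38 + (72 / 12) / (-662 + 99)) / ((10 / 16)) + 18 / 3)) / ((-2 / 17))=8570612949219233 / 52475596314750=163.33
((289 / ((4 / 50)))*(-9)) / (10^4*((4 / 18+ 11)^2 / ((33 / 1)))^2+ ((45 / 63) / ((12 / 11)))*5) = -260175444606 / 1165502689273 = -0.22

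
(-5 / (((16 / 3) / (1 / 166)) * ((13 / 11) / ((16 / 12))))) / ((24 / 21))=-385 / 69056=-0.01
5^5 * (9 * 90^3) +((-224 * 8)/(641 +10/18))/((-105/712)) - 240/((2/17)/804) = 295938933938808/14435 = 20501484858.94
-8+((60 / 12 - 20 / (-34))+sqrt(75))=-41 / 17+5 * sqrt(3)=6.25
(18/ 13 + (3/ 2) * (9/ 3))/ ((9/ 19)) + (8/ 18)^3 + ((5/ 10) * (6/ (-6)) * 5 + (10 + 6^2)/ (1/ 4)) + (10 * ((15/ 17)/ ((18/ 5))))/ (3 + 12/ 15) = 595855418/ 3061071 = 194.66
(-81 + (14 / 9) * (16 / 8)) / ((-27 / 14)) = 9814 / 243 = 40.39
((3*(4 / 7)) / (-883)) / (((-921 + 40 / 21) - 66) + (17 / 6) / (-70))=80 / 40594159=0.00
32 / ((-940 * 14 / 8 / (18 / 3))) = -192 / 1645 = -0.12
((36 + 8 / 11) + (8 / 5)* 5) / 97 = 492 / 1067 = 0.46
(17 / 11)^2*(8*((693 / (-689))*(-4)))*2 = 1165248 / 7579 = 153.75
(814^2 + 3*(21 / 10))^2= 439041807965.29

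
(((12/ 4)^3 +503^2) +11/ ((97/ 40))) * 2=49089864/ 97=506081.07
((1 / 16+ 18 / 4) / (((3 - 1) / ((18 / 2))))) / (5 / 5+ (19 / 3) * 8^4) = 1971 / 2490464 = 0.00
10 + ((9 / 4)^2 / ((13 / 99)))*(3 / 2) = 28217 / 416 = 67.83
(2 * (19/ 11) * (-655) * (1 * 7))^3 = -5288942065967000/ 1331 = -3973660455271.98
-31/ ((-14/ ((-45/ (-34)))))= 1395/ 476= 2.93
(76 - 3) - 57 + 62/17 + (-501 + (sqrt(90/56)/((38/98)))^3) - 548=-17499/17 + 324135 * sqrt(35)/54872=-994.41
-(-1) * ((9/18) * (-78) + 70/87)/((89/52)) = -172796/7743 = -22.32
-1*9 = -9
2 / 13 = 0.15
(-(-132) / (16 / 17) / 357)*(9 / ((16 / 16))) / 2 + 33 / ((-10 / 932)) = -860673 / 280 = -3073.83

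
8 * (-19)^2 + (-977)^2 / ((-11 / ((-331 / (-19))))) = -315345507 / 209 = -1508830.18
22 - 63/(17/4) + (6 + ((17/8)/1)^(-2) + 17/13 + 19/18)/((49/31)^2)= 1723151305/162370026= 10.61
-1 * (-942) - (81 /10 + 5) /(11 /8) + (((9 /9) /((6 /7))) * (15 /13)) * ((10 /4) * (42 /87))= 38737019 /41470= 934.10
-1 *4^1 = -4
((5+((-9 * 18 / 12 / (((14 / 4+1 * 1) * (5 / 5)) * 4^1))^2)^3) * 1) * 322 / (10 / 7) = 23902543 / 20480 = 1167.12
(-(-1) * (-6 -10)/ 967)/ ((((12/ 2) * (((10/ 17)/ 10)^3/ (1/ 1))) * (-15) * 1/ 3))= 39304/ 14505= 2.71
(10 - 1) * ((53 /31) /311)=477 /9641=0.05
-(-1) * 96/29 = 96/29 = 3.31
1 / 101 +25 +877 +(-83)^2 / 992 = 91069965 / 100192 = 908.95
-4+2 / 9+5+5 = 56 / 9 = 6.22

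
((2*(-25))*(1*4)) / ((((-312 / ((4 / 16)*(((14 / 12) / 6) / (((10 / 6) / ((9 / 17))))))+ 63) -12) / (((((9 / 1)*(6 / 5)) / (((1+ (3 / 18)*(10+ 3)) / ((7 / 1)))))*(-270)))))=-171460800 / 2680577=-63.96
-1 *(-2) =2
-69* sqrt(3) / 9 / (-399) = 23* sqrt(3) / 1197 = 0.03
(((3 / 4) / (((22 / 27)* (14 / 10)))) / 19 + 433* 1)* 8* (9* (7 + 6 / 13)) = 4424570901 / 19019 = 232639.51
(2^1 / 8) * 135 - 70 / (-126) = 1235 / 36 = 34.31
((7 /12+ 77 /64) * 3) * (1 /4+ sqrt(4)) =3087 /256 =12.06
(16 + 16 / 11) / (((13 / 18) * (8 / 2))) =6.04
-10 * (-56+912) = -8560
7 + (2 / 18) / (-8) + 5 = 863 / 72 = 11.99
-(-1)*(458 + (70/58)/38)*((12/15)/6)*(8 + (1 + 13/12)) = 61074871/99180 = 615.80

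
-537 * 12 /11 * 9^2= -521964 /11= -47451.27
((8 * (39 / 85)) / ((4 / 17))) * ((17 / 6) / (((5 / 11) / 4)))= 9724 / 25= 388.96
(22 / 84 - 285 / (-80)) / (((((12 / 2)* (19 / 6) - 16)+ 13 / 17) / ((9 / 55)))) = 0.17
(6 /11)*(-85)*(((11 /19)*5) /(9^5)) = -850 /373977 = -0.00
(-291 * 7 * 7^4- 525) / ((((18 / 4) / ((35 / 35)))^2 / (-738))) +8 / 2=534788924 / 3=178262974.67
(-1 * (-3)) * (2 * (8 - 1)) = 42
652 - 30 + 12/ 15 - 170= 2264/ 5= 452.80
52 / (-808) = -13 / 202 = -0.06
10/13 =0.77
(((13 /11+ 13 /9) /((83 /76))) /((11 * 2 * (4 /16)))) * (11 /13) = 3040 /8217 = 0.37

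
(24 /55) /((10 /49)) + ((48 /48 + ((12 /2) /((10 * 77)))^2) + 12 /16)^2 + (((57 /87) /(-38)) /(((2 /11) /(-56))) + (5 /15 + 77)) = 2686563357011327 /30583145670000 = 87.84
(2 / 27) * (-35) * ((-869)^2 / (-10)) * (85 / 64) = 449320795 / 1728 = 260023.61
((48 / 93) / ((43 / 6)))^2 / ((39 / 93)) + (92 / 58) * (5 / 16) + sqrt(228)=87830017 / 172874104 + 2 * sqrt(57)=15.61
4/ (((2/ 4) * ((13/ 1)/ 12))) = 96/ 13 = 7.38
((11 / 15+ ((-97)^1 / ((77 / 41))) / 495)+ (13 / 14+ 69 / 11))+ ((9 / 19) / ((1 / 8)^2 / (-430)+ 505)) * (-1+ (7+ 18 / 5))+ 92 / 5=35211148727885 / 1341924364242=26.24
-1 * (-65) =65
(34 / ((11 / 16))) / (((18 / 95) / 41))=1059440 / 99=10701.41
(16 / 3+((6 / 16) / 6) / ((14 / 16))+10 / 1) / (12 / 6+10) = 647 / 504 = 1.28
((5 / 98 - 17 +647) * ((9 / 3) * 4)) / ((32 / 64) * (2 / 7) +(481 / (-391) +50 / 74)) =-5359589490 / 291809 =-18366.77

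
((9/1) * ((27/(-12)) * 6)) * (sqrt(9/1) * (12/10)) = -2187/5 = -437.40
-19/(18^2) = -19/324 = -0.06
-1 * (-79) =79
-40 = -40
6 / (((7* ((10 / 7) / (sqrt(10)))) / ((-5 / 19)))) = -3* sqrt(10) / 19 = -0.50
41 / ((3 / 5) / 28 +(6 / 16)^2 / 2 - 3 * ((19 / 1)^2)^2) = -183680 / 1751513829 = -0.00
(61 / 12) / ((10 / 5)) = 61 / 24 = 2.54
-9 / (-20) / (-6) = -3 / 40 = -0.08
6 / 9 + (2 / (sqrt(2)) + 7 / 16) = 53 / 48 + sqrt(2) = 2.52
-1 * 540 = -540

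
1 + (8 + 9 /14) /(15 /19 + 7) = 4371 /2072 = 2.11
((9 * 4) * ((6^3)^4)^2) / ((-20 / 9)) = -383808888404050968576 / 5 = -76761777680810193715.20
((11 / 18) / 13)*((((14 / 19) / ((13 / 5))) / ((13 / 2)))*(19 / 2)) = 0.02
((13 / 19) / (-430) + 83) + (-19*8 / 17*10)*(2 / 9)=78912041 / 1250010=63.13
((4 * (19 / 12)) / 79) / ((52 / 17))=323 / 12324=0.03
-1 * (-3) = 3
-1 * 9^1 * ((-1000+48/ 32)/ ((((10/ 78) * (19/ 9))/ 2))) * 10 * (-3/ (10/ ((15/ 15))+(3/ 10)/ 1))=-378511380/ 1957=-193414.09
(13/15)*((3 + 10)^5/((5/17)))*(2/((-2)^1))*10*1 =-164111506/15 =-10940767.07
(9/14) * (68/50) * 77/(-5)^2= 1683/625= 2.69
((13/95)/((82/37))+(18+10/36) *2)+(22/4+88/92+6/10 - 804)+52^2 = 313423235/161253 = 1943.67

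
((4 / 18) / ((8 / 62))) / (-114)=-31 / 2052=-0.02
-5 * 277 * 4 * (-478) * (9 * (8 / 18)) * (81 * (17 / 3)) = 4861948320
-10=-10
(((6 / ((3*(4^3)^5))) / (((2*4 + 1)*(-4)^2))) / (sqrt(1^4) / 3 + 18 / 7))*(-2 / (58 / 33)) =-77 / 15195594293248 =-0.00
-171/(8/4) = -85.50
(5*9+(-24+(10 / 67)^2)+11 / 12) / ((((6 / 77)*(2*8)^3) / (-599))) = -54508484261 / 1323859968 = -41.17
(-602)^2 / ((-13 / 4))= -1449616 / 13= -111508.92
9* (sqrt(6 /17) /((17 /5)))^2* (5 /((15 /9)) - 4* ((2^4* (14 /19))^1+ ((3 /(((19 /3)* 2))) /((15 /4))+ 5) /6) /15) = -498 /4913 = -0.10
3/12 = 1/4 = 0.25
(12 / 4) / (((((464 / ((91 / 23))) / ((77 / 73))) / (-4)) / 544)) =-2858856 / 48691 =-58.71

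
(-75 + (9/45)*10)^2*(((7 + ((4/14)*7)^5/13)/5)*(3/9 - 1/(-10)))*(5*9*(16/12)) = 262186.80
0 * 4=0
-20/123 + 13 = 1579/123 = 12.84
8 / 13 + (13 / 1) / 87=865 / 1131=0.76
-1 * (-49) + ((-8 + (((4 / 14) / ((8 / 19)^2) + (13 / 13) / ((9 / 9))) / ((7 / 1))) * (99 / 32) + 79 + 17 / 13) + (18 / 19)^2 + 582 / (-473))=13602743393791 / 111380132864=122.13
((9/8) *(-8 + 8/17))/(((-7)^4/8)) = -1152/40817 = -0.03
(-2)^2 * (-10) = -40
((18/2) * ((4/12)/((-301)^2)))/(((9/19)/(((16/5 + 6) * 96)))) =27968/453005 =0.06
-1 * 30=-30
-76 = -76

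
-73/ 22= -3.32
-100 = -100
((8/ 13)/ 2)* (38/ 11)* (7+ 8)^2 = 239.16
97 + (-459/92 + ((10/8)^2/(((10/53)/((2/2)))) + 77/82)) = 3054751/30176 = 101.23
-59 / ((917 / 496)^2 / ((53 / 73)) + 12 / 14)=-5385044224 / 507927367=-10.60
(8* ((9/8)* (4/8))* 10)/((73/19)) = 855/73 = 11.71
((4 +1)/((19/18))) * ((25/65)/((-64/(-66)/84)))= 155925/988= 157.82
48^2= 2304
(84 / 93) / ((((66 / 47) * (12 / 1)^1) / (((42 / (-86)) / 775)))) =-2303 / 68182950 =-0.00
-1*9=-9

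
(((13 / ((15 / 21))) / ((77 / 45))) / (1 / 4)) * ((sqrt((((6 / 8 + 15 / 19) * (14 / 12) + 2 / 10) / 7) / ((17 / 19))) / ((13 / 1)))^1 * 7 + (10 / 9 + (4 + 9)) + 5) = 9 * sqrt(1805230) / 935 + 8944 / 11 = 826.02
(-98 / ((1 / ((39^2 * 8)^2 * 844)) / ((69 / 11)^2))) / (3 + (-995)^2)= -1121248208755584 / 2303719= -486712228.69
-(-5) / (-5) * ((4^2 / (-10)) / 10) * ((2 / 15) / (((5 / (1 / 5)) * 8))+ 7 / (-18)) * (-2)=0.12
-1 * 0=0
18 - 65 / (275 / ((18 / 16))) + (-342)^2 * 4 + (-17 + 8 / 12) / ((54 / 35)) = 16674642583 / 35640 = 467863.15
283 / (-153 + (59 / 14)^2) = -55468 / 26507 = -2.09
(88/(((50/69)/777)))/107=2358972/2675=881.86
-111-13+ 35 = -89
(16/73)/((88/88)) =16/73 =0.22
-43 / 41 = -1.05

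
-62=-62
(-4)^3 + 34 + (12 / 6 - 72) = -100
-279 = -279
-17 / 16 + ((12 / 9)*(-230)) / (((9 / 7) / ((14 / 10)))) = -144715 / 432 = -334.99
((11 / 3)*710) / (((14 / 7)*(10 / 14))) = 5467 / 3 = 1822.33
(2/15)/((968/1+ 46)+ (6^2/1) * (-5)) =1/6255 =0.00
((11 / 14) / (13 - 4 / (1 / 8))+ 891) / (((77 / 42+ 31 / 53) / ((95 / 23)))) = 1521.79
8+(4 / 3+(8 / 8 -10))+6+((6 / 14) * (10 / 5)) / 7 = 949 / 147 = 6.46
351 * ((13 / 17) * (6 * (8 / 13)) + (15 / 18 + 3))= 79443 / 34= 2336.56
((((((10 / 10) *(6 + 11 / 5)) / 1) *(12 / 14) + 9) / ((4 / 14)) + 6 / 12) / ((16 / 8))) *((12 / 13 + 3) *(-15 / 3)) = -14433 / 26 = -555.12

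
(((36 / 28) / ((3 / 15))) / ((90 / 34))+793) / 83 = 5568 / 581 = 9.58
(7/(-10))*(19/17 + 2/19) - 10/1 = -7013/646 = -10.86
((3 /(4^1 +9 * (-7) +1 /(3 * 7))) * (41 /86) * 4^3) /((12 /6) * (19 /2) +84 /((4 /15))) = -20664 /4445039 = -0.00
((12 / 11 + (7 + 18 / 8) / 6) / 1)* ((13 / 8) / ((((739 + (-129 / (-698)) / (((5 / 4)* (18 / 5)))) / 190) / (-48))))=-898666275 / 17023072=-52.79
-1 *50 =-50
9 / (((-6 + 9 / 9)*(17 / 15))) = -27 / 17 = -1.59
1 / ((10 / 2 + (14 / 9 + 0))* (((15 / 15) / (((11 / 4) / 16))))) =99 / 3776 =0.03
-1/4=-0.25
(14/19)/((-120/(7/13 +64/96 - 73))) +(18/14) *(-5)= -93175/15561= -5.99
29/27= 1.07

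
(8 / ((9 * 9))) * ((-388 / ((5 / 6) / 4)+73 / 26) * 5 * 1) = -966988 / 1053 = -918.32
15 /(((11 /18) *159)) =90 /583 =0.15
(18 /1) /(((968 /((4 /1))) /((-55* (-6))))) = 270 /11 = 24.55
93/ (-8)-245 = -2053/ 8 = -256.62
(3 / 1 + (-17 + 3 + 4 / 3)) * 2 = -58 / 3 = -19.33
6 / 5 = 1.20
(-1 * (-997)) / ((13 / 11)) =10967 / 13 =843.62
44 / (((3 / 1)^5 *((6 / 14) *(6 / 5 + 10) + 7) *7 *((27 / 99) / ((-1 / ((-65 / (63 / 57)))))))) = 484 / 3541239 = 0.00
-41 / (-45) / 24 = 41 / 1080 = 0.04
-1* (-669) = 669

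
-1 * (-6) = 6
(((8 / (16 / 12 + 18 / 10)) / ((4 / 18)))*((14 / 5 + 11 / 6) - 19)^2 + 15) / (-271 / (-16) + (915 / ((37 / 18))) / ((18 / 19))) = 331998336 / 67723945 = 4.90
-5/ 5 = -1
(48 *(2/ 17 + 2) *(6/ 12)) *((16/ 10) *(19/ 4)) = 32832/ 85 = 386.26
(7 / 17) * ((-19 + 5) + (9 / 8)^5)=-2797921 / 557056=-5.02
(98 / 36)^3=117649 / 5832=20.17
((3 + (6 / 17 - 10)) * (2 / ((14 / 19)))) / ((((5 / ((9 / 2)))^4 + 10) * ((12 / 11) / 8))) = -51650379 / 4498795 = -11.48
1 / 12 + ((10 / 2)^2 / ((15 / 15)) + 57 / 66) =3425 / 132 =25.95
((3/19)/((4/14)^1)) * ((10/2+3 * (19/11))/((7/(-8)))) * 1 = -1344/209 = -6.43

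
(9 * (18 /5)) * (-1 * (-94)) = 15228 /5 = 3045.60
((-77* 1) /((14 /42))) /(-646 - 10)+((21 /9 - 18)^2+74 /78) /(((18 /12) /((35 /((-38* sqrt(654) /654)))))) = 231 /656 - 1008980* sqrt(654) /6669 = -3868.75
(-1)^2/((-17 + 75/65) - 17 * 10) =-13/2416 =-0.01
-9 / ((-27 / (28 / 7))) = 4 / 3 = 1.33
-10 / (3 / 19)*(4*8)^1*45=-91200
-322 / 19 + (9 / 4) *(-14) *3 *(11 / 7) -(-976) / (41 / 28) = 501.09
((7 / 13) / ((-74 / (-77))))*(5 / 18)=2695 / 17316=0.16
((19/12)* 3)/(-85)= -0.06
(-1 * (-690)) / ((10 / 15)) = 1035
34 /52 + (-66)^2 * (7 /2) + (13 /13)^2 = 396439 /26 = 15247.65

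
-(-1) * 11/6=11/6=1.83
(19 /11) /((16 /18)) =171 /88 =1.94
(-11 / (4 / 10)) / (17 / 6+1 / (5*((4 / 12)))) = -825 / 103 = -8.01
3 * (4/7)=12/7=1.71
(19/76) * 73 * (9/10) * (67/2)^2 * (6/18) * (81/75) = 26543457/4000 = 6635.86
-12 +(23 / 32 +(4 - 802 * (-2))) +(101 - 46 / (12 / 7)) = 160405 / 96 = 1670.89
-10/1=-10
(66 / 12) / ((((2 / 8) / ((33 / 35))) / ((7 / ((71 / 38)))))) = 77.71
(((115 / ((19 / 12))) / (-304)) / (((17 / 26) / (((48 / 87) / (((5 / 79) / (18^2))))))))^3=-6196744565896710302171136 / 5637185985266317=-1099262039.98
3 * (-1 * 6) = -18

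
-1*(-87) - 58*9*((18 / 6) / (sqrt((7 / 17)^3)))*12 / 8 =87 - 39933*sqrt(119) / 49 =-8803.16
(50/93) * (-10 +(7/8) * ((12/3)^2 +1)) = 325/124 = 2.62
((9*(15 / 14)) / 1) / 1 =135 / 14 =9.64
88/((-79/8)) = -704/79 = -8.91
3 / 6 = 1 / 2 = 0.50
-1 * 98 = -98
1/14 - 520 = -7279/14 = -519.93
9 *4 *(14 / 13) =504 / 13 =38.77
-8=-8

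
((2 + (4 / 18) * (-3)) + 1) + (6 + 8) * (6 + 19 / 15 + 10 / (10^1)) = 118.07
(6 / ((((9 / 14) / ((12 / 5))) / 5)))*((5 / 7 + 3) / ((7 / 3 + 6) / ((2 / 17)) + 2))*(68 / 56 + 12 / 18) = 32864 / 3059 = 10.74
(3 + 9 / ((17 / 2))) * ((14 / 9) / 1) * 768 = 82432 / 17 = 4848.94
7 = 7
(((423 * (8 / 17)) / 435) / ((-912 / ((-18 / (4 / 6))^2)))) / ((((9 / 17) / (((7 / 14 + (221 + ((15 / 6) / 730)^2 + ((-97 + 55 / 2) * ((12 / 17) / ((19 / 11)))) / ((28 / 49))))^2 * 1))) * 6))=-28406814600061637720541 / 8358301731810503680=-3398.63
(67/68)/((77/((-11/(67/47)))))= -0.10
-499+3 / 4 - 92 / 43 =-86067 / 172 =-500.39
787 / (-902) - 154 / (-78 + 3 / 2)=157405 / 138006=1.14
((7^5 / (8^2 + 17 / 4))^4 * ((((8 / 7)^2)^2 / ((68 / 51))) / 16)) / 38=113387824750592 / 14651793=7738836.11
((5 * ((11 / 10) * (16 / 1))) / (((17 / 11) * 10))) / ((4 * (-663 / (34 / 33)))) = -22 / 9945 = -0.00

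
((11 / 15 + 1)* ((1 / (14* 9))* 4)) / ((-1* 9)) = -52 / 8505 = -0.01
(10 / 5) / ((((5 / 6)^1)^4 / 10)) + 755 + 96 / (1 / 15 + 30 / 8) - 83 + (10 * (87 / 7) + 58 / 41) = 7100755532 / 8215375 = 864.33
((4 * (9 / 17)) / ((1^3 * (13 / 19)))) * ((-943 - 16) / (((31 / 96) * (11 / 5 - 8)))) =314858880 / 198679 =1584.76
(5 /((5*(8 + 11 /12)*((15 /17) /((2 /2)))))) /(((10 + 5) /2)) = 136 /8025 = 0.02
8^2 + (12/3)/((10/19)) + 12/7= 2566/35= 73.31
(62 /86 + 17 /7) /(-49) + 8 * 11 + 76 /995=1291600104 /14675255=88.01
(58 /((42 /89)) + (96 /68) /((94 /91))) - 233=-1824356 /16779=-108.73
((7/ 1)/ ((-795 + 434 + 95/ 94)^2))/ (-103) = -61852/ 117943025863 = -0.00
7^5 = 16807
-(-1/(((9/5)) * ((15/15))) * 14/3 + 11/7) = 193/189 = 1.02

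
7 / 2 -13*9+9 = -209 / 2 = -104.50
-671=-671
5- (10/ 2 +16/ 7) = -2.29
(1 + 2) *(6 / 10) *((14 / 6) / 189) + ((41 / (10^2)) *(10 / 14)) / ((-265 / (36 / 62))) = 111689 / 5175450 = 0.02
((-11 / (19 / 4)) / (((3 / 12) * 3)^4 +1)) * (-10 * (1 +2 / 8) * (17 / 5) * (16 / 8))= 957440 / 6403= 149.53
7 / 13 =0.54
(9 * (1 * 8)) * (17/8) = 153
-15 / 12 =-5 / 4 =-1.25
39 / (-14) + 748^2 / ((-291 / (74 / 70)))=-2035.35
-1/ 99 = -0.01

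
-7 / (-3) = 7 / 3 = 2.33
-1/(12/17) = -17/12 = -1.42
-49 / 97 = -0.51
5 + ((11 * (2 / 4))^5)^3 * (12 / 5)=12531744508451753 / 40960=305950793663.37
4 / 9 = 0.44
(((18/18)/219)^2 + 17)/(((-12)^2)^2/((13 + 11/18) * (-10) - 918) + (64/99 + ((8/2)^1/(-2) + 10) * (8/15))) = -212715569165/184667158592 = -1.15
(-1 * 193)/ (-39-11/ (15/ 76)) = 2895/ 1421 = 2.04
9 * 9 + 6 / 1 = 87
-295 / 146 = -2.02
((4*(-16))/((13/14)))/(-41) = 896/533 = 1.68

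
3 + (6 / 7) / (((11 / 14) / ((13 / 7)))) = 5.03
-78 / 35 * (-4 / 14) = 156 / 245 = 0.64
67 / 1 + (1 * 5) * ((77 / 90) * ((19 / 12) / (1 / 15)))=168.60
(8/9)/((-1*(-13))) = 8/117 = 0.07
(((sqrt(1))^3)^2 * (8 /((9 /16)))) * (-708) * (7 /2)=-105728 /3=-35242.67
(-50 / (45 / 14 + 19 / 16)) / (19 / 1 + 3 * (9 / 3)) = -200 / 493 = -0.41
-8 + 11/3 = -13/3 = -4.33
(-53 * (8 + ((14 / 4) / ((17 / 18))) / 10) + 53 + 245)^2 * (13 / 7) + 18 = 1138963779 / 28900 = 39410.51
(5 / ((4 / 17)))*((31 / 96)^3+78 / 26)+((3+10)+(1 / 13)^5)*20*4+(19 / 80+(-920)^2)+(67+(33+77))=5569205784677561723 / 6569925672960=847681.70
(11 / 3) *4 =44 / 3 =14.67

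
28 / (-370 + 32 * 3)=-14 / 137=-0.10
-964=-964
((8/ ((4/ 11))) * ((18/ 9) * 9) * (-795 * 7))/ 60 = -36729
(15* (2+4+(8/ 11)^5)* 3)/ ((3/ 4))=59944440/ 161051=372.21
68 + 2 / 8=68.25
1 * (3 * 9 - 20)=7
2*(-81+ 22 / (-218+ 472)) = -20552 / 127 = -161.83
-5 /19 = -0.26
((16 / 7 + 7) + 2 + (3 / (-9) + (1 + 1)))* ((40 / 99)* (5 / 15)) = 10880 / 6237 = 1.74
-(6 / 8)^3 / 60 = -9 / 1280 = -0.01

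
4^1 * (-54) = -216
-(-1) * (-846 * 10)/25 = -1692/5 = -338.40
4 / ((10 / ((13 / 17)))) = 26 / 85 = 0.31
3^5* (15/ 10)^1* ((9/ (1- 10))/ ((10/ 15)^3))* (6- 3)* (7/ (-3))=137781/ 16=8611.31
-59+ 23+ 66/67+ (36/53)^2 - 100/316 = -518448553/14868037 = -34.87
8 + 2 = 10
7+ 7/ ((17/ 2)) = 7.82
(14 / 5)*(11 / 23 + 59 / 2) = 9653 / 115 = 83.94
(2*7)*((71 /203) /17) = 142 /493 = 0.29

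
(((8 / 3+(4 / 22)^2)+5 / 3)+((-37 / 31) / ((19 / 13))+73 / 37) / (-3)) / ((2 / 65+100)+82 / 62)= 2047025825 / 52116483903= 0.04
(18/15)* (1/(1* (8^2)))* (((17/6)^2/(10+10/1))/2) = 289/76800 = 0.00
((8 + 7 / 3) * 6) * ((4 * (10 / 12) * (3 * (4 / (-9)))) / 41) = -2480 / 369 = -6.72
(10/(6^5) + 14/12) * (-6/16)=-4541/10368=-0.44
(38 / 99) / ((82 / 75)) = 475 / 1353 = 0.35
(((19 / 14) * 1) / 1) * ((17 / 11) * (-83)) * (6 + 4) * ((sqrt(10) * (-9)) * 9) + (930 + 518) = 447355.64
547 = 547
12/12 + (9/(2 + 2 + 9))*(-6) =-41/13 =-3.15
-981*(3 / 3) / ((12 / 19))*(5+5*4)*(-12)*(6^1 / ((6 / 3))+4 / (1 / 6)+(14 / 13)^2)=2217575025 / 169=13121745.71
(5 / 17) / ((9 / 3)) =0.10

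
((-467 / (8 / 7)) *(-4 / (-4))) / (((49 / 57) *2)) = -26619 / 112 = -237.67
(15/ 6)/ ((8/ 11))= 3.44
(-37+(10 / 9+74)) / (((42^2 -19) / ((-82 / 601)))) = -28126 / 9438705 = -0.00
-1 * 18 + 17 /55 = -973 /55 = -17.69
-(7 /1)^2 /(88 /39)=-21.72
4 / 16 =1 / 4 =0.25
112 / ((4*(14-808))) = -14 / 397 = -0.04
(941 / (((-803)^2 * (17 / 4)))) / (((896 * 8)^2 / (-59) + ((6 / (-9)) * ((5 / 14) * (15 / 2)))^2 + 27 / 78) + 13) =-565849648 / 1435050495063845319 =-0.00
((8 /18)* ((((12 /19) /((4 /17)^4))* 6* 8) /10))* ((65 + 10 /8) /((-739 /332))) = -367408879 /28082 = -13083.43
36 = 36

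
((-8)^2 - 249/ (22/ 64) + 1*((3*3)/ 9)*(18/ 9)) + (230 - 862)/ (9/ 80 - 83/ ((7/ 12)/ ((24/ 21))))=-37899958/ 57909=-654.47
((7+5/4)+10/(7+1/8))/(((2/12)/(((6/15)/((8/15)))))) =43.44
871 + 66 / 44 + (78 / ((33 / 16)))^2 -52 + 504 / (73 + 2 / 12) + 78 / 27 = 2161351483 / 956142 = 2260.49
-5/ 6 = -0.83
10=10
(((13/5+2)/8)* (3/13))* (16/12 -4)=-23/65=-0.35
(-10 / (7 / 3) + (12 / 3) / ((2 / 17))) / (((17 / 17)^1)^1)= 208 / 7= 29.71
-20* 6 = -120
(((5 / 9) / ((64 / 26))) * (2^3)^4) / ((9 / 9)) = 8320 / 9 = 924.44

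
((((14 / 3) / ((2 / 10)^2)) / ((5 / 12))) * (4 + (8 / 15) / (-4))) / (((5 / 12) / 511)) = 6638912 / 5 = 1327782.40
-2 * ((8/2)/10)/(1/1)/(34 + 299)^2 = -4/554445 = -0.00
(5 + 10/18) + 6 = 104/9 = 11.56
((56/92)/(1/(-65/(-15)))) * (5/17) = 910/1173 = 0.78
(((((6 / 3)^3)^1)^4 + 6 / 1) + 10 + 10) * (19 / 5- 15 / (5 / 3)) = -107172 / 5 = -21434.40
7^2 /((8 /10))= 245 /4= 61.25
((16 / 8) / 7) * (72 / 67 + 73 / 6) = 3.78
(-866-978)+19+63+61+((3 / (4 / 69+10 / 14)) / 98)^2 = -46385009235 / 27269284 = -1701.00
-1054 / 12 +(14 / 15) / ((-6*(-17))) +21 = -66.82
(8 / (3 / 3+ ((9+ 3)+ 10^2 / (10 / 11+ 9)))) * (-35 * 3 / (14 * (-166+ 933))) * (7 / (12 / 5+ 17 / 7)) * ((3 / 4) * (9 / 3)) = -0.01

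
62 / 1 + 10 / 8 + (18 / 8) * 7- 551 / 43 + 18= 3620 / 43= 84.19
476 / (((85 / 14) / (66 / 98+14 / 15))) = 125.97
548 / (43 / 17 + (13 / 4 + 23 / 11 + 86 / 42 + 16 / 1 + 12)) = 8607984 / 595615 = 14.45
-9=-9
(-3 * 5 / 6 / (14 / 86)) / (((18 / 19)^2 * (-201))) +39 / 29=37808539 / 26440344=1.43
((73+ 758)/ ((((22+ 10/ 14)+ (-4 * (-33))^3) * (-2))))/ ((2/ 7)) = -13573/ 21466580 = -0.00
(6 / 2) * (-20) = -60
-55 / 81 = -0.68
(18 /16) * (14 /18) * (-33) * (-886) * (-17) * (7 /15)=-202960.45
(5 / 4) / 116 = 5 / 464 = 0.01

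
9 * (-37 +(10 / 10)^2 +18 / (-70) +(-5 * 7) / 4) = -56709 / 140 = -405.06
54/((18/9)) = 27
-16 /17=-0.94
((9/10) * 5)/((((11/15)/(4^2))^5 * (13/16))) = 57330892800000/2093663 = 27383056.78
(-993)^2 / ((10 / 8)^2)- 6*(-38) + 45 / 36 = 63130061 / 100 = 631300.61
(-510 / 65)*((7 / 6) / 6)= -119 / 78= -1.53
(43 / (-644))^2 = 1849 / 414736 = 0.00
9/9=1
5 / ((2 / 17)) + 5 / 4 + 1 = 179 / 4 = 44.75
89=89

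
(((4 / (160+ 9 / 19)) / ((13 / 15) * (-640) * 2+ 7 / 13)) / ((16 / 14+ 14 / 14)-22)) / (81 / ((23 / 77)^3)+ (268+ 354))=252440916 / 816407452487307431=0.00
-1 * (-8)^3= 512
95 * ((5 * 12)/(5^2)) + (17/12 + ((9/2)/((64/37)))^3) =1554142975/6291456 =247.02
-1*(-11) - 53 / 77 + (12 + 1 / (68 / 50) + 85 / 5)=104843 / 2618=40.05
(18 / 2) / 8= 9 / 8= 1.12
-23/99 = -0.23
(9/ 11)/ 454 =9/ 4994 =0.00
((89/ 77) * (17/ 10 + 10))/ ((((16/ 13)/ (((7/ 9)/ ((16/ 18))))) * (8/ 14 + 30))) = 947583/ 3013120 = 0.31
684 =684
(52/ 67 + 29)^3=7940149875/ 300763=26400.02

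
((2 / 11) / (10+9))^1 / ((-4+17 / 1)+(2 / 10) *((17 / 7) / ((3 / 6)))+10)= 70 / 175351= 0.00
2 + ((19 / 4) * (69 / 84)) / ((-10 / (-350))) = 2217 / 16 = 138.56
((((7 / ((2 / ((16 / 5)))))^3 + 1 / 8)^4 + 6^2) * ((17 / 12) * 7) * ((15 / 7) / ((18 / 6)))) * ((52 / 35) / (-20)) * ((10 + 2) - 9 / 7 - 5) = -287105720153700148101778767 / 24500000000000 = -11718600822600.01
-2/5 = -0.40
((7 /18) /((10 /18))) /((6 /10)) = 7 /6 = 1.17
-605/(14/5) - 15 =-3235/14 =-231.07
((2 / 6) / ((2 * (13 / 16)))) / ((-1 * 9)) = -0.02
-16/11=-1.45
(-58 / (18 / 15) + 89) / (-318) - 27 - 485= -244285 / 477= -512.13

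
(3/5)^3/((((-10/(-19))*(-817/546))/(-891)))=6567561/26875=244.37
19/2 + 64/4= 51/2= 25.50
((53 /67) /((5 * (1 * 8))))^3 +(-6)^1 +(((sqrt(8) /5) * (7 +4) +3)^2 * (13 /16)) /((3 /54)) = 3861 * sqrt(2) /10 +13318363253837 /19248832000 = 1237.93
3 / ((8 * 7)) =0.05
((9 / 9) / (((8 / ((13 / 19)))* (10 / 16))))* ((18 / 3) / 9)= 26 / 285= 0.09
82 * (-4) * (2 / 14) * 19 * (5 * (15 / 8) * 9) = -75117.86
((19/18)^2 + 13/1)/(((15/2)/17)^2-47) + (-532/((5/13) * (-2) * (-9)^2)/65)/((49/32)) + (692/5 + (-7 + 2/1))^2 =13648436887378/766966725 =17795.34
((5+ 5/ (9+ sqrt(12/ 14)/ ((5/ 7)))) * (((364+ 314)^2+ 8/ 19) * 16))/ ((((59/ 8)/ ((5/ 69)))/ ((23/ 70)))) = 2057032622080/ 15560601 - 13974406400 * sqrt(42)/ 46681803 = 130254.90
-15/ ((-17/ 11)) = 165/ 17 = 9.71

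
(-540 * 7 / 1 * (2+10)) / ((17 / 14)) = -635040 / 17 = -37355.29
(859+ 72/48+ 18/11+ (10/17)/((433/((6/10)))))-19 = 136539321/161942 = 843.14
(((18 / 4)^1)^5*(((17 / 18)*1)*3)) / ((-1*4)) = -334611 / 256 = -1307.07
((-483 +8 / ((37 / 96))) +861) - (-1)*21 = 15531 / 37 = 419.76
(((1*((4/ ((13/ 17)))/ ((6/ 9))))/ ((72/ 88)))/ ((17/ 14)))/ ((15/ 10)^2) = 1232/ 351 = 3.51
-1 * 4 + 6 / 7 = -22 / 7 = -3.14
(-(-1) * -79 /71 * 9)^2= 505521 /5041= 100.28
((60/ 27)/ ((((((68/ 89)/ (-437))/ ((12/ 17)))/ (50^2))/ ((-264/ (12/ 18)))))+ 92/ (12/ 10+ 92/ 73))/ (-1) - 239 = -115255552065189/ 129761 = -888214117.22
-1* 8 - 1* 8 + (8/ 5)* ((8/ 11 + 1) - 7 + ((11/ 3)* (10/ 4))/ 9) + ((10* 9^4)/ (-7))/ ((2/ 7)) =-32827.81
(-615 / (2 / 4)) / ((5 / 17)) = -4182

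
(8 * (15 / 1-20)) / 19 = -2.11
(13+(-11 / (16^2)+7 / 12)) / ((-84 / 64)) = -10399 / 1008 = -10.32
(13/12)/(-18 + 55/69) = -299/4748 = -0.06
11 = 11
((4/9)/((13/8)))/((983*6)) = 0.00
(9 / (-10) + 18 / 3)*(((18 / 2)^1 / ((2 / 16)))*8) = 2937.60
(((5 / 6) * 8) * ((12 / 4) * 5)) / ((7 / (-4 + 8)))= 400 / 7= 57.14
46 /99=0.46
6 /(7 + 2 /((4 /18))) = 3 /8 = 0.38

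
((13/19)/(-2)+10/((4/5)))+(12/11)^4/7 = 24068481/1947253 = 12.36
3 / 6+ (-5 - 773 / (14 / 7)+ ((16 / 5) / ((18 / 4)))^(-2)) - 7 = -405527 / 1024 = -396.02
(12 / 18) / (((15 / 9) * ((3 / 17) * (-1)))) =-2.27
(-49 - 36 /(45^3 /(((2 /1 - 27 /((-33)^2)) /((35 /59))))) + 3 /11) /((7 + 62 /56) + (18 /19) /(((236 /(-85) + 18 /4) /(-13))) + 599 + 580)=-46527903864272 /1126671951920625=-0.04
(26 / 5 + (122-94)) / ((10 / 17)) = 1411 / 25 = 56.44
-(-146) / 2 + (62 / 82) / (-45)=134654 / 1845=72.98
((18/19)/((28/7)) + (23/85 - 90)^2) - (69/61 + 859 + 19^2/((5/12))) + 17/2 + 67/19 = 53065444076/8373775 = 6337.10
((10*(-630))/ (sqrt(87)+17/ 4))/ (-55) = -85680/ 12133+20160*sqrt(87)/ 12133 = 8.44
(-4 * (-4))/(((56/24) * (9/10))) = 160/21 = 7.62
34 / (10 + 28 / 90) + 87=20949 / 232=90.30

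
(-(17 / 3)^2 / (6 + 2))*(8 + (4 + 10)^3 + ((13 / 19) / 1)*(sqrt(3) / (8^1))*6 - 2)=-397375 / 36 - 3757*sqrt(3) / 1824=-11041.76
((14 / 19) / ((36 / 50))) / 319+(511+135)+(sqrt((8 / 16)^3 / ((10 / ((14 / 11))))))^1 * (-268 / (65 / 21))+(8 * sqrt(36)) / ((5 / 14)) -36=733.48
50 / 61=0.82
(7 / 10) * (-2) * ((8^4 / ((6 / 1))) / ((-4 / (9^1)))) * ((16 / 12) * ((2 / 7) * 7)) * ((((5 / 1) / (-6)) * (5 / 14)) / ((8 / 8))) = -5120 / 3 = -1706.67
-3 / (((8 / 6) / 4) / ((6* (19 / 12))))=-171 / 2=-85.50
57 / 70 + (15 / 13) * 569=598191 / 910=657.35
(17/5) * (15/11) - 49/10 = -29/110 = -0.26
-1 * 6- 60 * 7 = -426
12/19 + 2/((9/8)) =412/171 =2.41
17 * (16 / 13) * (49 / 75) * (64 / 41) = 852992 / 39975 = 21.34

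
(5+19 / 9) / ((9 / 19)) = 15.01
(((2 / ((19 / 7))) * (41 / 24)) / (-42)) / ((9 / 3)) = -41 / 4104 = -0.01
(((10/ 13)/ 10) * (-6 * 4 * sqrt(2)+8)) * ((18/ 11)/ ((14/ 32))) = 2304/ 1001-6912 * sqrt(2)/ 1001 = -7.46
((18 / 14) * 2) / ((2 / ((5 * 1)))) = 45 / 7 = 6.43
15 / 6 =5 / 2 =2.50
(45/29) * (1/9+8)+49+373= 12603/29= 434.59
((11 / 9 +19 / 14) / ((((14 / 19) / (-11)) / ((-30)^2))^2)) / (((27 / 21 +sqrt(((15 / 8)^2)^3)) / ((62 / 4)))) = 140827544000000 / 153713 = 916171982.85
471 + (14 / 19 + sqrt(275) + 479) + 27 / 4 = 5 * sqrt(11) + 72769 / 76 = 974.07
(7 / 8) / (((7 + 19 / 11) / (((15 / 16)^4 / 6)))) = 433125 / 33554432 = 0.01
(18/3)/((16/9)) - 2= 11/8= 1.38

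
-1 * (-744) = 744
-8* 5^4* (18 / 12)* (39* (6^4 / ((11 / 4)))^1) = -1516320000 / 11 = -137847272.73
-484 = -484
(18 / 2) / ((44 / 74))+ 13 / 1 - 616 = -12933 / 22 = -587.86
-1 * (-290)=290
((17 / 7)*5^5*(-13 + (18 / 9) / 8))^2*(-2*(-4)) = 7340712890625 / 98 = 74905233577.81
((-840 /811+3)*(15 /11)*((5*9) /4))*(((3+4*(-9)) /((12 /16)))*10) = -10752750 /811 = -13258.63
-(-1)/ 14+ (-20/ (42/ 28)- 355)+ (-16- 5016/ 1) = -226811/ 42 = -5400.26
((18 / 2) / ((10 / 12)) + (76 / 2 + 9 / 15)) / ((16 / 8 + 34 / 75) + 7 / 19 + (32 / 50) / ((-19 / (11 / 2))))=5415 / 289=18.74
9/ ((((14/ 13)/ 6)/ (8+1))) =3159/ 7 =451.29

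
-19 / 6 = -3.17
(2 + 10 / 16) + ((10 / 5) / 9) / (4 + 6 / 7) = 3269 / 1224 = 2.67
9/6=3/2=1.50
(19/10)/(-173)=-19/1730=-0.01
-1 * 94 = -94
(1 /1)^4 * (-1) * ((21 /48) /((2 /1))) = -7 /32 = -0.22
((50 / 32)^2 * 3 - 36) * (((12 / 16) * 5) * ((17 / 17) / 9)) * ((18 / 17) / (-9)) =12235 / 8704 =1.41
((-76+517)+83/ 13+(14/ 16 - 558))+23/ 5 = -54673/ 520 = -105.14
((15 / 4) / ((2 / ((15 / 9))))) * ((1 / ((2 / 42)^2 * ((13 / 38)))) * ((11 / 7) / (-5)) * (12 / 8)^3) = -1777545 / 416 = -4272.94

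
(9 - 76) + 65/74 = -4893/74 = -66.12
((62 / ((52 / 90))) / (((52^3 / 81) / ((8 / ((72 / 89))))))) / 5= 223479 / 1827904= 0.12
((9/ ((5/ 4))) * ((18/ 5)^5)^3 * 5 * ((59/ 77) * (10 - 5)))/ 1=14329864669398121709568/ 469970703125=30490974382.26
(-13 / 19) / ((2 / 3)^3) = -351 / 152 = -2.31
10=10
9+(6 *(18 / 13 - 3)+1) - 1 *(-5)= 69 / 13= 5.31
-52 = -52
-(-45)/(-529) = -45/529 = -0.09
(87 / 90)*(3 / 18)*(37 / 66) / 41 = 1073 / 487080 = 0.00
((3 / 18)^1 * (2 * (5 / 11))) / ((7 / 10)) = 50 / 231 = 0.22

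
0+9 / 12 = 3 / 4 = 0.75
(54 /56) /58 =27 /1624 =0.02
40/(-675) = -8/135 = -0.06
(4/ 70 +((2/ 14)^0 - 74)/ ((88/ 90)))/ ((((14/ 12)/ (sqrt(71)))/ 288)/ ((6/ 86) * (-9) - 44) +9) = -201813020104391083008/ 24346779519378632855 - 4095416410128 * sqrt(71)/ 3478111359911233265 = -8.29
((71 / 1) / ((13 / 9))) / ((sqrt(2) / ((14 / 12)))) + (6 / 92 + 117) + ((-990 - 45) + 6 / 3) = -42133 / 46 + 1491 * sqrt(2) / 52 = -875.38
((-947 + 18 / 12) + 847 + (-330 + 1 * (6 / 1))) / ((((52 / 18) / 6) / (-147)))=257985 / 2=128992.50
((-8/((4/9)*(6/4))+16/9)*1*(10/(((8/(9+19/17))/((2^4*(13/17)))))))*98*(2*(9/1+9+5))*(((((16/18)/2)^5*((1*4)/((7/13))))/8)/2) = -8817770823680/153586449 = -57412.43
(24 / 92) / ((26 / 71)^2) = 15123 / 7774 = 1.95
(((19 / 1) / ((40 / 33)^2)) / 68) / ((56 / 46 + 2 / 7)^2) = 4432491 / 52659200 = 0.08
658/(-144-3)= -94/21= -4.48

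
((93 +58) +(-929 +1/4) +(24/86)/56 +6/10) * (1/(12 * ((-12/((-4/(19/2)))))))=-1559471/686280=-2.27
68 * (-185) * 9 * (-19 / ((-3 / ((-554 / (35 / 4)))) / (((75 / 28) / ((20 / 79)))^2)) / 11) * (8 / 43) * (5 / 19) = 3669935016375 / 162239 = 22620547.56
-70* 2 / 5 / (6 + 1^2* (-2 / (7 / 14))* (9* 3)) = 14 / 51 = 0.27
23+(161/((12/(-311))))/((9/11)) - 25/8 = -1097269/216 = -5079.95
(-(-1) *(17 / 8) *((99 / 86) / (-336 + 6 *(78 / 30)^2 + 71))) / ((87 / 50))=-350625 / 55975336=-0.01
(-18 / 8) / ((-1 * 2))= 9 / 8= 1.12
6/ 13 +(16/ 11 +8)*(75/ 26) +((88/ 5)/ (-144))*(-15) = 25369/ 858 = 29.57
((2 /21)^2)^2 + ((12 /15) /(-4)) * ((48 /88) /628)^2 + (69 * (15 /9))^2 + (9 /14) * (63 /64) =4909737711608514277 /371228942367360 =13225.63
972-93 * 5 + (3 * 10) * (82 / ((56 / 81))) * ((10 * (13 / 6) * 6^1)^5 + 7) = 1849596079855803 / 14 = 132114005703985.93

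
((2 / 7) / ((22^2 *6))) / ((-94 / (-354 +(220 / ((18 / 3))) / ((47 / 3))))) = 2066 / 5613069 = 0.00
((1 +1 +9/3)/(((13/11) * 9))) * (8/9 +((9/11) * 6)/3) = 1250/1053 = 1.19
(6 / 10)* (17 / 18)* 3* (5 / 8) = 17 / 16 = 1.06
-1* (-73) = 73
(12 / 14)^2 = 36 / 49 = 0.73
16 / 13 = 1.23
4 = 4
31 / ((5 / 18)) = 558 / 5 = 111.60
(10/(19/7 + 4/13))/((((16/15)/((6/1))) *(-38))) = -0.49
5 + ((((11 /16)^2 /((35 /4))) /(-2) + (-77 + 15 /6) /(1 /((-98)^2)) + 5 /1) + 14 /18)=-28848445889 /40320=-715487.25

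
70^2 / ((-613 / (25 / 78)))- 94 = -2308508 / 23907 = -96.56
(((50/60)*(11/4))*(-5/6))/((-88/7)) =175/1152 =0.15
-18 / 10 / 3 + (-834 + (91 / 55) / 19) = -872066 / 1045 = -834.51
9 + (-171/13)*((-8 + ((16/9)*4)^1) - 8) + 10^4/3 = 134911/39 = 3459.26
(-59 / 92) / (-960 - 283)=59 / 114356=0.00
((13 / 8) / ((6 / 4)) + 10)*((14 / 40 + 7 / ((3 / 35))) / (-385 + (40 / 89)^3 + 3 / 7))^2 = 78432216961762380265717 / 155513762743210054732800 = 0.50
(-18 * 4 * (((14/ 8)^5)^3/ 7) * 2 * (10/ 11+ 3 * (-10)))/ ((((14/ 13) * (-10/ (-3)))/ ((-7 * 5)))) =-1190281492849995/ 46137344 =-25798656.57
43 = 43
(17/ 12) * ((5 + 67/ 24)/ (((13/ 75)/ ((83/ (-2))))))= -6596425/ 2496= -2642.80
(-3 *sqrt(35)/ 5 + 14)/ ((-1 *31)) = -14/ 31 + 3 *sqrt(35)/ 155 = -0.34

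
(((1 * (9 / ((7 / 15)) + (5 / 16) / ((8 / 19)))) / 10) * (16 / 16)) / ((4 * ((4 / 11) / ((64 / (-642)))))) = -39479 / 287616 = -0.14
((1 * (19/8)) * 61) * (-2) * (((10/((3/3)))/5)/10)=-57.95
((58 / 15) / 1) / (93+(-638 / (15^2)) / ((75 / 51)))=0.04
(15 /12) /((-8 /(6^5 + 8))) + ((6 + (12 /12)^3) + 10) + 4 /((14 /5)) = -33539 /28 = -1197.82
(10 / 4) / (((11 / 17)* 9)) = 85 / 198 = 0.43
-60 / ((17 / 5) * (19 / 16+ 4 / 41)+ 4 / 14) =-1377600 / 106877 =-12.89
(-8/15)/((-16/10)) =1/3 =0.33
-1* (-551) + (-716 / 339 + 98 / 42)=62288 / 113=551.22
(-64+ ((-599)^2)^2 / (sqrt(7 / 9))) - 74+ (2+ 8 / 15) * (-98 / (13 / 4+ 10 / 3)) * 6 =-143886 / 395+ 386214472803 * sqrt(7) / 7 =145975349317.25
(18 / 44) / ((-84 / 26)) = -39 / 308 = -0.13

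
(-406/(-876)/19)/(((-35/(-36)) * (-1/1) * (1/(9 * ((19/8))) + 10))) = -783/313535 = -0.00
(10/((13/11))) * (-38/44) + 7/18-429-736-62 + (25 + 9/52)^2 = -14607319/24336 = -600.24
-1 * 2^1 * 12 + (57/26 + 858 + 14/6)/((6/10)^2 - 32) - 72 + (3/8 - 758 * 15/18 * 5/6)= -68672465/105768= -649.27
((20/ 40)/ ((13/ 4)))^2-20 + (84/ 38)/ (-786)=-19.98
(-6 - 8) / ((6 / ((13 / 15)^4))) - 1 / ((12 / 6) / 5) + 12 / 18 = -956729 / 303750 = -3.15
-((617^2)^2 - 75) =-144924114646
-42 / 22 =-21 / 11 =-1.91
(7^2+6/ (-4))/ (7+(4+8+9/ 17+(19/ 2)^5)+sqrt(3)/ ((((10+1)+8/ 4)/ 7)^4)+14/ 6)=1141099233056732904240/ 1859390126207753670138727 - 177053048040960*sqrt(3)/ 265627160886821952876961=0.00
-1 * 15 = -15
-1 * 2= -2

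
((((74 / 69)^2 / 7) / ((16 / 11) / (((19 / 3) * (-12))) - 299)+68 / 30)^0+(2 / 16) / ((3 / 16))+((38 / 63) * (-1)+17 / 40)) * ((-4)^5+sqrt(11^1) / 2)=-480128 / 315+3751 * sqrt(11) / 5040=-1521.75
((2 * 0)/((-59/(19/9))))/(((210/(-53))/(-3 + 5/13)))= 0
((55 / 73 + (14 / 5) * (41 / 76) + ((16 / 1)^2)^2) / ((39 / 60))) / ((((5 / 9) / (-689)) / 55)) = -9539210976174 / 1387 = -6877585419.02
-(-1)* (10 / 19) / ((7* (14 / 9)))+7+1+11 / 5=47706 / 4655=10.25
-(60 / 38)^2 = -2.49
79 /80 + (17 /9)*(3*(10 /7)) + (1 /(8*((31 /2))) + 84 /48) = 564589 /52080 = 10.84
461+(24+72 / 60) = 486.20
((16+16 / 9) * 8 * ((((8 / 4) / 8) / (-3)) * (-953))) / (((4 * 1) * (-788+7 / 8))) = -609920 / 170019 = -3.59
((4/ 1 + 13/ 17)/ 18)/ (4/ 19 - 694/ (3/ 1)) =-513/ 447916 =-0.00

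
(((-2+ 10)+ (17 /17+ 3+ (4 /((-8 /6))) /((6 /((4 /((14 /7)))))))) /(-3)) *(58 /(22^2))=-29 /66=-0.44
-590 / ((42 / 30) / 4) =-11800 / 7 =-1685.71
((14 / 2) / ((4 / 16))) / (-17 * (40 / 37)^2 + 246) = 19166 / 154787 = 0.12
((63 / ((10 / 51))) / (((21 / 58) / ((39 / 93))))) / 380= 57681 / 58900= 0.98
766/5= 153.20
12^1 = 12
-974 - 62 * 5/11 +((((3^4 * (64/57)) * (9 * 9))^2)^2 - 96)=4221897772442986376656/1433531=2945103923419156.18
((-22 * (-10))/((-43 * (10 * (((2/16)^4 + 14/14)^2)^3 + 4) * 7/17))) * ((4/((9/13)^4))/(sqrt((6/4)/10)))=-183430692399446314249785180160 * sqrt(15)/17822855252364673545974585961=-39.86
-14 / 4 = -7 / 2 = -3.50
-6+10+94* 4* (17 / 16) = 807 / 2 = 403.50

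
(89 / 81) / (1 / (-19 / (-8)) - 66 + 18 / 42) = -0.02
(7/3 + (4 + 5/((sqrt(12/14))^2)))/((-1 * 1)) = -73/6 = -12.17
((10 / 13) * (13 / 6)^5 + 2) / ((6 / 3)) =150581 / 7776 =19.36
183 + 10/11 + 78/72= 24419/132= 184.99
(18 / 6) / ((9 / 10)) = 10 / 3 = 3.33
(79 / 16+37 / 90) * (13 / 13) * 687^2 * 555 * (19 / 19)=1401030143.81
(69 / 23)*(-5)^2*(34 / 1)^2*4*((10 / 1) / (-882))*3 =-578000 / 49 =-11795.92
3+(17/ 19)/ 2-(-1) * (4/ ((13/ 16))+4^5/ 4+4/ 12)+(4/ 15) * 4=265.77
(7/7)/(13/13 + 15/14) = 14/29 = 0.48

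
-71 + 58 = -13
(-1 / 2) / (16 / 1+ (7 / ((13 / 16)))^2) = -169 / 30496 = -0.01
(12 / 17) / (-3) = -4 / 17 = -0.24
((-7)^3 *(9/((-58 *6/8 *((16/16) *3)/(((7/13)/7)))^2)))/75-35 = -3357798997/95937075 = -35.00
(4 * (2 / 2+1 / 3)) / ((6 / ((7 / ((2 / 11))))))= 308 / 9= 34.22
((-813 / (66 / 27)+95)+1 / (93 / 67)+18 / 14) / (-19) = 3374045 / 272118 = 12.40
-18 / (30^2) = -0.02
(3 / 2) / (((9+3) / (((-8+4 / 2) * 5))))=-15 / 4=-3.75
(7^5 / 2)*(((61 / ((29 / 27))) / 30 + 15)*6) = 247012479 / 290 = 851767.17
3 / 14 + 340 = 4763 / 14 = 340.21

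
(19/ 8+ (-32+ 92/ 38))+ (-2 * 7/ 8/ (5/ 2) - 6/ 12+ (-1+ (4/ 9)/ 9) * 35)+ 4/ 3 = -3714667/ 61560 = -60.34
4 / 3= 1.33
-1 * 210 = -210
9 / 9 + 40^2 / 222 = 911 / 111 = 8.21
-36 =-36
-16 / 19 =-0.84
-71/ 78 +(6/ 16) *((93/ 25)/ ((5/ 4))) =1003/ 4875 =0.21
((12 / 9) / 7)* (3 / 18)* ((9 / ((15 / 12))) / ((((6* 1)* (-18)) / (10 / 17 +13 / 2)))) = -241 / 16065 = -0.02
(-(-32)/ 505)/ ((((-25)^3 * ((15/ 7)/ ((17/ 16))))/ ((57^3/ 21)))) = -699618/ 39453125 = -0.02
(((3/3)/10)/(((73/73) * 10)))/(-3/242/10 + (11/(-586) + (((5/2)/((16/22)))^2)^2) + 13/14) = 4066033664/57142417650515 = 0.00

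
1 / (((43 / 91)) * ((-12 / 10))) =-455 / 258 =-1.76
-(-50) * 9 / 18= 25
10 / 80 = 1 / 8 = 0.12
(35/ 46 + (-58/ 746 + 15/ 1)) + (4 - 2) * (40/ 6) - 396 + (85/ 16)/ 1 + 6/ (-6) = -149345035/ 411792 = -362.67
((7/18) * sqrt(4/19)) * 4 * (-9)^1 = -28 * sqrt(19)/19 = -6.42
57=57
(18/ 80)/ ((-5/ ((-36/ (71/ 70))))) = 567/ 355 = 1.60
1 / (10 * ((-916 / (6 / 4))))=-3 / 18320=-0.00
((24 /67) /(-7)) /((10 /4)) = -48 /2345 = -0.02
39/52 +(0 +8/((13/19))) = 647/52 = 12.44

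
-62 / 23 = -2.70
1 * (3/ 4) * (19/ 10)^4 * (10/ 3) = 130321/ 4000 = 32.58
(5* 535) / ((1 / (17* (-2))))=-90950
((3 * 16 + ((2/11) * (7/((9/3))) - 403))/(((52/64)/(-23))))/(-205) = -4305968/87945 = -48.96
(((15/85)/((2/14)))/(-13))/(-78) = 7/5746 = 0.00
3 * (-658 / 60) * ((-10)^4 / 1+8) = -1646316 / 5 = -329263.20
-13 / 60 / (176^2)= -13 / 1858560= -0.00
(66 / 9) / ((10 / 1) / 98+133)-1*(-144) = 1409291 / 9783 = 144.06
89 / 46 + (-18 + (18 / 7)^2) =-21307 / 2254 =-9.45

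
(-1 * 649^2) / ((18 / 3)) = -421201 / 6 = -70200.17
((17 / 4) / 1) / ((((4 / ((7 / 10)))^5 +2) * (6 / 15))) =0.00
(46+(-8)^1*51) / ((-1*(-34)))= -181 / 17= -10.65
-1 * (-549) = 549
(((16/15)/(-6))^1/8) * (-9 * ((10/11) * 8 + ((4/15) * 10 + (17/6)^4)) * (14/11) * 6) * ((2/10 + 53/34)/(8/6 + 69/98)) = 108754211839/1108928700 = 98.07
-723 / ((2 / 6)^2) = -6507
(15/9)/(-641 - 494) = -1/681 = -0.00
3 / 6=1 / 2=0.50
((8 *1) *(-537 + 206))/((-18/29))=38396/9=4266.22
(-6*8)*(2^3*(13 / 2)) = -2496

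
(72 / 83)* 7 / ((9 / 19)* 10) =532 / 415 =1.28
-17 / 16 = -1.06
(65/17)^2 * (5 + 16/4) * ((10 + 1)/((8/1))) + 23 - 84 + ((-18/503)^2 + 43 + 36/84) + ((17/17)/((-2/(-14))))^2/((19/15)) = 15717694495743/77799255464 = 202.03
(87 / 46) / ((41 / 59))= 5133 / 1886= 2.72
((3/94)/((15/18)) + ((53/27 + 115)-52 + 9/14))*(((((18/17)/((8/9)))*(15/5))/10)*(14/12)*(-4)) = -17493501/159800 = -109.47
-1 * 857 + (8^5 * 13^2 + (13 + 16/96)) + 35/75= 166108459/30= 5536948.63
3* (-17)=-51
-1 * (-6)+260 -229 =37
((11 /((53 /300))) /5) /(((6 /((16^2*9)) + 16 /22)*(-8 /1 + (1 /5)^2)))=-69696000 /32516401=-2.14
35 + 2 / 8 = 141 / 4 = 35.25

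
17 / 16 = 1.06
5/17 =0.29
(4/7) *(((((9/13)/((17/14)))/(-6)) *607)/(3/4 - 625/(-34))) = -29136/16913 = -1.72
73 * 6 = 438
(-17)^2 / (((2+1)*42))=289 / 126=2.29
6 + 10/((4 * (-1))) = 7/2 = 3.50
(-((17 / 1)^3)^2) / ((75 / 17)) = -410338673 / 75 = -5471182.31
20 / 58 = 10 / 29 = 0.34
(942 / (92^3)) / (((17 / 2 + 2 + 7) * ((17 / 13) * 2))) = 6123 / 231659680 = 0.00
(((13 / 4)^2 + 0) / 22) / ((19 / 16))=169 / 418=0.40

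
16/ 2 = 8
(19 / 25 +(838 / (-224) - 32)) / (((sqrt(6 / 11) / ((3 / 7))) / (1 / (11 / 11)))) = -97947 * sqrt(66) / 39200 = -20.30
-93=-93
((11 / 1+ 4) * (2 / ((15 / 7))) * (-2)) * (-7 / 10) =98 / 5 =19.60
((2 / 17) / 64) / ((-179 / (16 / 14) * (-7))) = 1 / 596428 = 0.00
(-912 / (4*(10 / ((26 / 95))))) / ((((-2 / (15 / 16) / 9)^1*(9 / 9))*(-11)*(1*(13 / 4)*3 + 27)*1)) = -351 / 5390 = -0.07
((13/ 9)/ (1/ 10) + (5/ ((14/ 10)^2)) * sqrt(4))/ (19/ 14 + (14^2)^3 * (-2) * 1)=-17240/ 13282100307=-0.00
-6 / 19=-0.32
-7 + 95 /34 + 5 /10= -63 /17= -3.71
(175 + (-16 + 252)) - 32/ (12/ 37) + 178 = 490.33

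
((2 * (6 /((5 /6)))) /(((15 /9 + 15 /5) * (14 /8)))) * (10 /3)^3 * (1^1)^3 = 3200 /49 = 65.31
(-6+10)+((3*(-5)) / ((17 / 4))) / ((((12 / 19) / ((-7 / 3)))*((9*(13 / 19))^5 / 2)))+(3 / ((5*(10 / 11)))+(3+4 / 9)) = 8.11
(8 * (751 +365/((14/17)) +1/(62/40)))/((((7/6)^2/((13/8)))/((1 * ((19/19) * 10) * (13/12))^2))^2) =1564395947700625/8336272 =187661336.83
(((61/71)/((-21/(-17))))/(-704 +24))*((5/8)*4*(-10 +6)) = 61/5964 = 0.01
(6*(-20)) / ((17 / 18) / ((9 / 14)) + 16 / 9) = -9720 / 263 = -36.96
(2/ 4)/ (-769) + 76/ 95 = 6147/ 7690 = 0.80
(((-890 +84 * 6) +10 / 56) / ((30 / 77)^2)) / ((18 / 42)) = -21350329 / 3600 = -5930.65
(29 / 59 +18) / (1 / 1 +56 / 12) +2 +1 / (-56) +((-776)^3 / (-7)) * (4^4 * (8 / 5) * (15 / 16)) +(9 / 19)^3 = 1410815008395042465 / 55036616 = 25634116174.49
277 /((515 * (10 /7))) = 1939 /5150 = 0.38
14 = 14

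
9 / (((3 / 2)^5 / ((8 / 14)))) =0.68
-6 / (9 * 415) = -2 / 1245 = -0.00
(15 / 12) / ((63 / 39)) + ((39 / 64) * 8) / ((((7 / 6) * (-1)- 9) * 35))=1391 / 1830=0.76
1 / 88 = 0.01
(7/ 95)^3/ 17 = 343/ 14575375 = 0.00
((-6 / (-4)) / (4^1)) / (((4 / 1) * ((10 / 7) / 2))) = 0.13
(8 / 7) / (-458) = -0.00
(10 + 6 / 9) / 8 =4 / 3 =1.33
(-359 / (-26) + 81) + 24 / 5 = 12949 / 130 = 99.61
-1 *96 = -96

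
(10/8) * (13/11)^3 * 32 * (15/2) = 659100/1331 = 495.19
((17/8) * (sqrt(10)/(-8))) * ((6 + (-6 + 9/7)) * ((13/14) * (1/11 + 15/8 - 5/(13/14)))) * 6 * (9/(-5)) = -16156341 * sqrt(10)/1379840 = -37.03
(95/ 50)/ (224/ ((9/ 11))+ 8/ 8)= 171/ 24730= 0.01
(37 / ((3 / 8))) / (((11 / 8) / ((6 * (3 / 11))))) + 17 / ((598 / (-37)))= 8420275 / 72358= 116.37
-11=-11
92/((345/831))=1108/5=221.60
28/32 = 7/8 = 0.88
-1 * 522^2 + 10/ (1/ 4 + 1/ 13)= -4631708/ 17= -272453.41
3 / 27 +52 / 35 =503 / 315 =1.60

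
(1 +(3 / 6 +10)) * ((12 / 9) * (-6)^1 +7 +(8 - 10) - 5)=-92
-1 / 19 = -0.05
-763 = -763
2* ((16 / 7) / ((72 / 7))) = 4 / 9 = 0.44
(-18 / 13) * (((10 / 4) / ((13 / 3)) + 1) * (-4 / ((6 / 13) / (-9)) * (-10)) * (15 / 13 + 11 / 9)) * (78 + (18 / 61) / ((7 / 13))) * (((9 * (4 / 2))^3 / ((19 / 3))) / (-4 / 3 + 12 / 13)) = -713441182.94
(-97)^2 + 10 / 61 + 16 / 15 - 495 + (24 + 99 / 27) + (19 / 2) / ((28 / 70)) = 32817929 / 3660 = 8966.65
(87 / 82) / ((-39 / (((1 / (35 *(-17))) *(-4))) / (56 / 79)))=-464 / 3579095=-0.00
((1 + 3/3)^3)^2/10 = 6.40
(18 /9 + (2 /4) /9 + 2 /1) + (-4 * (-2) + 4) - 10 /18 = 15.50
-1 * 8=-8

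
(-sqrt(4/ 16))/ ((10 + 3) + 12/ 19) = -19/ 518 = -0.04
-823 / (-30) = 823 / 30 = 27.43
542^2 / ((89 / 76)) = 22326064 / 89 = 250854.65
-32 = -32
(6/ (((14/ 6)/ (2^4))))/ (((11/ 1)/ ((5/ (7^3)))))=1440/ 26411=0.05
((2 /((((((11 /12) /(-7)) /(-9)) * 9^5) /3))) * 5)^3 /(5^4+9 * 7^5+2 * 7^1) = 10976000 /39164639808411909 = 0.00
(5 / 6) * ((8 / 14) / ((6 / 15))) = 25 / 21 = 1.19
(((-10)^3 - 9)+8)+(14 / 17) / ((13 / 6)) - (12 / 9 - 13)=-655676 / 663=-988.95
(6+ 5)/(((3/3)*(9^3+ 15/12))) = 44/2921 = 0.02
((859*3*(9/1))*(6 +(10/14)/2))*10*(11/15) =7568649/7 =1081235.57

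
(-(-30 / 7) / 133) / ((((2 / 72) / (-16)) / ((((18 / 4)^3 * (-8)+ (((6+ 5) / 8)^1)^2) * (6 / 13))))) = 75386700 / 12103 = 6228.76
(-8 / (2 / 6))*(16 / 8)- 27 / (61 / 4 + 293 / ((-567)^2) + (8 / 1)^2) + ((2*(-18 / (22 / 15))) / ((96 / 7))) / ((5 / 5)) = -81743282097 / 1630610960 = -50.13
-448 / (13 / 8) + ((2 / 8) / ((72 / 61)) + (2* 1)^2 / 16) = -275.23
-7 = -7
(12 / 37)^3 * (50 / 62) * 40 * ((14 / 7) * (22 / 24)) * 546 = 1729728000 / 1570243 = 1101.57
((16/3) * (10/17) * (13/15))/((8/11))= 572/153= 3.74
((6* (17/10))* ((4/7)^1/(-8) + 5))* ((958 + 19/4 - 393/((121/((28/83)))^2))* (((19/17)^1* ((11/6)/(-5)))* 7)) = -509215667694861/3667703600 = -138837.74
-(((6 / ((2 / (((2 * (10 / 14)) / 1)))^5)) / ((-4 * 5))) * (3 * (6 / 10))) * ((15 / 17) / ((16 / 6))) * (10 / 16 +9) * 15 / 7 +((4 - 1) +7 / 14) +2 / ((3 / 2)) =605472589 / 109716096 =5.52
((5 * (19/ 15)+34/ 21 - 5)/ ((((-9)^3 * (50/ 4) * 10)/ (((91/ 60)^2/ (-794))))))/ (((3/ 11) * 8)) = 403403/ 9376981200000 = 0.00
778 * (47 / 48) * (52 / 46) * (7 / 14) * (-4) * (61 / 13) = -1115263 / 138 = -8081.62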